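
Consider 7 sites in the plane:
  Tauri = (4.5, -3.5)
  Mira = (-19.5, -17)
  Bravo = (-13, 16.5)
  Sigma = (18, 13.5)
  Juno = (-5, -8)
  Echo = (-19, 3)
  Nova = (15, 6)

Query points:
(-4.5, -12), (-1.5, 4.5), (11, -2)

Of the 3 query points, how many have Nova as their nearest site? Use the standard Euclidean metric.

0

(-4.5, -12) — d² to each: Tauri:153.25, Mira:250, Bravo:884.5, Sigma:1156.5, Juno:16.25, Echo:435.25, Nova:704.25 → nearest is Juno
(-1.5, 4.5) — d² to each: Tauri:100, Mira:786.25, Bravo:276.25, Sigma:461.25, Juno:168.5, Echo:308.5, Nova:274.5 → nearest is Tauri
(11, -2) — d² to each: Tauri:44.5, Mira:1155.25, Bravo:918.25, Sigma:289.25, Juno:292, Echo:925, Nova:80 → nearest is Tauri
0 of the 3 points have Nova as nearest.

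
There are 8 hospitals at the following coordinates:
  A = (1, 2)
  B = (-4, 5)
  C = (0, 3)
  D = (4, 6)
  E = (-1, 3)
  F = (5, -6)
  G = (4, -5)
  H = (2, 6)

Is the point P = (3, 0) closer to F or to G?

G

Compare squared distances:
|PF|² = (3−5)² + (0−(-6))² = 4 + 36 = 40
|PG|² = (3−4)² + (0−(-5))² = 1 + 25 = 26
40 > 26, so G is closer.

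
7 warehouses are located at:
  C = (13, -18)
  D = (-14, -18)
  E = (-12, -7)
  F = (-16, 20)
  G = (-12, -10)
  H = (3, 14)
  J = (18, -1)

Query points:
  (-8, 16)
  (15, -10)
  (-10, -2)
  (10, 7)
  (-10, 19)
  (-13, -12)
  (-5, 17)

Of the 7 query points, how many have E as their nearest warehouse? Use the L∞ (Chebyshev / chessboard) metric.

1

(-8, 16) — d to each: C:34, D:34, E:23, F:8, G:26, H:11, J:26 → nearest is F
(15, -10) — d to each: C:8, D:29, E:27, F:31, G:27, H:24, J:9 → nearest is C
(-10, -2) — d to each: C:23, D:16, E:5, F:22, G:8, H:16, J:28 → nearest is E
(10, 7) — d to each: C:25, D:25, E:22, F:26, G:22, H:7, J:8 → nearest is H
(-10, 19) — d to each: C:37, D:37, E:26, F:6, G:29, H:13, J:28 → nearest is F
(-13, -12) — d to each: C:26, D:6, E:5, F:32, G:2, H:26, J:31 → nearest is G
(-5, 17) — d to each: C:35, D:35, E:24, F:11, G:27, H:8, J:23 → nearest is H
1 of the 7 points has E as nearest.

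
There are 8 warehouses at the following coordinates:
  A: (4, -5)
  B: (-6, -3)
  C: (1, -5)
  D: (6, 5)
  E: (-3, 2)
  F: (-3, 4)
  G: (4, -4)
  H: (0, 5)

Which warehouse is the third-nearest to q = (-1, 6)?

Since √ is increasing, it suffices to compare squared distances:
|qA|² = (-1−4)² + (6−(-5))² = 25 + 121 = 146
|qB|² = (-1−(-6))² + (6−(-3))² = 25 + 81 = 106
|qC|² = (-1−1)² + (6−(-5))² = 4 + 121 = 125
|qD|² = (-1−6)² + (6−5)² = 49 + 1 = 50
|qE|² = (-1−(-3))² + (6−2)² = 4 + 16 = 20
|qF|² = (-1−(-3))² + (6−4)² = 4 + 4 = 8
|qG|² = (-1−4)² + (6−(-4))² = 25 + 100 = 125
|qH|² = (-1−0)² + (6−5)² = 1 + 1 = 2
Sorted ascending: H, F, E, D, … — the third-nearest is E.

E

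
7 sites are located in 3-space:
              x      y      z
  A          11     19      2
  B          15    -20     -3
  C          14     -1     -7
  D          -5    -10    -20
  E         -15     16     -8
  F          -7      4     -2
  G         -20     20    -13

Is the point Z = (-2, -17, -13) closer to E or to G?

Compare squared distances:
|ZE|² = (-2−(-15))² + (-17−16)² + (-13−(-8))² = 169 + 1089 + 25 = 1283
|ZG|² = (-2−(-20))² + (-17−20)² + (-13−(-13))² = 324 + 1369 + 0 = 1693
1283 < 1693, so E is closer.

E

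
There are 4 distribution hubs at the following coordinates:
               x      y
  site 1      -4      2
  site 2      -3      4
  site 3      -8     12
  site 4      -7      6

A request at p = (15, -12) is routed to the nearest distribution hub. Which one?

site 1

Squared Euclidean distances:
d²(p, site 1) = (15−(-4))² + (-12−2)² = 361 + 196 = 557
d²(p, site 2) = (15−(-3))² + (-12−4)² = 324 + 256 = 580
d²(p, site 3) = (15−(-8))² + (-12−12)² = 529 + 576 = 1105
d²(p, site 4) = (15−(-7))² + (-12−6)² = 484 + 324 = 808
site 1 is nearest.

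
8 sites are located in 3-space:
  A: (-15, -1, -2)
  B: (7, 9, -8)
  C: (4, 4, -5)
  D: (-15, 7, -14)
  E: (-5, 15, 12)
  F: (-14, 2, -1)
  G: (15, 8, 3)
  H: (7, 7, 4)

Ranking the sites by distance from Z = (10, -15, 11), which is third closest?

C

Squared Euclidean distances:
|ZA|² = 625 + 196 + 169 = 990
|ZB|² = 9 + 576 + 361 = 946
|ZC|² = 36 + 361 + 256 = 653
|ZD|² = 625 + 484 + 625 = 1734
|ZE|² = 225 + 900 + 1 = 1126
|ZF|² = 576 + 289 + 144 = 1009
|ZG|² = 25 + 529 + 64 = 618
|ZH|² = 9 + 484 + 49 = 542
Sorted ascending: H, G, C, B, … — the third-nearest is C.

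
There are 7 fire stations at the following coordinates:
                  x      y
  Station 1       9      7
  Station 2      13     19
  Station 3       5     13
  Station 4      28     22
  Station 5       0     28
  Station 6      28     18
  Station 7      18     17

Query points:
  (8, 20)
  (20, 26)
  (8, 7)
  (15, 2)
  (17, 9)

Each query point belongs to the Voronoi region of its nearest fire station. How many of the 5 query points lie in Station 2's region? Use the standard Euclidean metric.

(8, 20) — d² to each: Station 1:170, Station 2:26, Station 3:58, Station 4:404, Station 5:128, Station 6:404, Station 7:109 → nearest is Station 2
(20, 26) — d² to each: Station 1:482, Station 2:98, Station 3:394, Station 4:80, Station 5:404, Station 6:128, Station 7:85 → nearest is Station 4
(8, 7) — d² to each: Station 1:1, Station 2:169, Station 3:45, Station 4:625, Station 5:505, Station 6:521, Station 7:200 → nearest is Station 1
(15, 2) — d² to each: Station 1:61, Station 2:293, Station 3:221, Station 4:569, Station 5:901, Station 6:425, Station 7:234 → nearest is Station 1
(17, 9) — d² to each: Station 1:68, Station 2:116, Station 3:160, Station 4:290, Station 5:650, Station 6:202, Station 7:65 → nearest is Station 7
1 of the 5 points has Station 2 as nearest.

1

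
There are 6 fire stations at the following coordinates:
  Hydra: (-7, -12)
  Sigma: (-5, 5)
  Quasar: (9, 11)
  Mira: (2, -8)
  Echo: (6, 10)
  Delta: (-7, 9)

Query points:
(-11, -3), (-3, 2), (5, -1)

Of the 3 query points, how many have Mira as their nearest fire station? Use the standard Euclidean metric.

(-11, -3) — d² to each: Hydra:97, Sigma:100, Quasar:596, Mira:194, Echo:458, Delta:160 → nearest is Hydra
(-3, 2) — d² to each: Hydra:212, Sigma:13, Quasar:225, Mira:125, Echo:145, Delta:65 → nearest is Sigma
(5, -1) — d² to each: Hydra:265, Sigma:136, Quasar:160, Mira:58, Echo:122, Delta:244 → nearest is Mira
1 of the 3 points has Mira as nearest.

1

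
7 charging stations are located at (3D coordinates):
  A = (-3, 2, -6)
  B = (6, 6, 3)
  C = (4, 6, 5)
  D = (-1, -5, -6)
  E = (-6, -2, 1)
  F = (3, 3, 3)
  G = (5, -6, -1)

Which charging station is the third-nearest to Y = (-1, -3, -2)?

A

Compare squared distances (the ordering matches that of the actual distances):
|YA|² = (-1−(-3))² + (-3−2)² + (-2−(-6))² = 4 + 25 + 16 = 45
|YB|² = (-1−6)² + (-3−6)² + (-2−3)² = 49 + 81 + 25 = 155
|YC|² = (-1−4)² + (-3−6)² + (-2−5)² = 25 + 81 + 49 = 155
|YD|² = (-1−(-1))² + (-3−(-5))² + (-2−(-6))² = 0 + 4 + 16 = 20
|YE|² = (-1−(-6))² + (-3−(-2))² + (-2−1)² = 25 + 1 + 9 = 35
|YF|² = (-1−3)² + (-3−3)² + (-2−3)² = 16 + 36 + 25 = 77
|YG|² = (-1−5)² + (-3−(-6))² + (-2−(-1))² = 36 + 9 + 1 = 46
Sorted ascending: D, E, A, G, … — the third-nearest is A.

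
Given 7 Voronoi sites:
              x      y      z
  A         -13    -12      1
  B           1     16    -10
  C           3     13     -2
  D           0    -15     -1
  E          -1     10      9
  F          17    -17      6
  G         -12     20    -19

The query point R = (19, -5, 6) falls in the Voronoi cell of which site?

F

Compare squared distances (the ordering matches that of the actual distances):
|RA|² = (19−(-13))² + (-5−(-12))² + (6−1)² = 1024 + 49 + 25 = 1098
|RB|² = (19−1)² + (-5−16)² + (6−(-10))² = 324 + 441 + 256 = 1021
|RC|² = (19−3)² + (-5−13)² + (6−(-2))² = 256 + 324 + 64 = 644
|RD|² = (19−0)² + (-5−(-15))² + (6−(-1))² = 361 + 100 + 49 = 510
|RE|² = (19−(-1))² + (-5−10)² + (6−9)² = 400 + 225 + 9 = 634
|RF|² = (19−17)² + (-5−(-17))² + (6−6)² = 4 + 144 + 0 = 148
|RG|² = (19−(-12))² + (-5−20)² + (6−(-19))² = 961 + 625 + 625 = 2211
F is nearest.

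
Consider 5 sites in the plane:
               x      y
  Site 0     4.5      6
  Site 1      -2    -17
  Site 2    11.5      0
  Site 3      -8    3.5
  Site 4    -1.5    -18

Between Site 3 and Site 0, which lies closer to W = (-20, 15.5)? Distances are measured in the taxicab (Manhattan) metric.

d(W, Site 3) = |-20−(-8)| + |15.5−3.5| = 12 + 12 = 24
d(W, Site 0) = |-20−4.5| + |15.5−6| = 24.5 + 9.5 = 34
24 < 34, so Site 3 is closer.

Site 3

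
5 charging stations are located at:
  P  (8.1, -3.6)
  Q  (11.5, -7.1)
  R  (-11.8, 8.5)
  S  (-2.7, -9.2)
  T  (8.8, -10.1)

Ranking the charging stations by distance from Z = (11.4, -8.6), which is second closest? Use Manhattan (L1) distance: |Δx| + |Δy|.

T

d(Z,P) = |11.4−8.1| + |-8.6−(-3.6)| = 3.3 + 5 = 8.3
d(Z,Q) = |11.4−11.5| + |-8.6−(-7.1)| = 0.1 + 1.5 = 1.6
d(Z,R) = |11.4−(-11.8)| + |-8.6−8.5| = 23.2 + 17.1 = 40.3
d(Z,S) = |11.4−(-2.7)| + |-8.6−(-9.2)| = 14.1 + 0.6 = 14.7
d(Z,T) = |11.4−8.8| + |-8.6−(-10.1)| = 2.6 + 1.5 = 4.1
Sorted ascending: Q, T, P, … — the second-nearest is T.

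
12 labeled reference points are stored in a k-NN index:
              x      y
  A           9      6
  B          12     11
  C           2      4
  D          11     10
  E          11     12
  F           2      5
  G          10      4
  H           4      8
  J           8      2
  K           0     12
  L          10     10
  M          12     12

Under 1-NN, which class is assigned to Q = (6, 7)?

Squared Euclidean distances:
|QA|² = 9 + 1 = 10
|QB|² = 36 + 16 = 52
|QC|² = 16 + 9 = 25
|QD|² = 25 + 9 = 34
|QE|² = 25 + 25 = 50
|QF|² = 16 + 4 = 20
|QG|² = 16 + 9 = 25
|QH|² = 4 + 1 = 5
|QJ|² = 4 + 25 = 29
|QK|² = 36 + 25 = 61
|QL|² = 16 + 9 = 25
|QM|² = 36 + 25 = 61
Minimum is at H.

H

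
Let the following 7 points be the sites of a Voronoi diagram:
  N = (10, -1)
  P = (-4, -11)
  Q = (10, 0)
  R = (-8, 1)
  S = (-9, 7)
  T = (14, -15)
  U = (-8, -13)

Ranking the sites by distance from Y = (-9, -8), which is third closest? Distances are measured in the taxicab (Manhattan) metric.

R

d(Y,N) = |-9−10| + |-8−(-1)| = 19 + 7 = 26
d(Y,P) = |-9−(-4)| + |-8−(-11)| = 5 + 3 = 8
d(Y,Q) = |-9−10| + |-8−0| = 19 + 8 = 27
d(Y,R) = |-9−(-8)| + |-8−1| = 1 + 9 = 10
d(Y,S) = |-9−(-9)| + |-8−7| = 0 + 15 = 15
d(Y,T) = |-9−14| + |-8−(-15)| = 23 + 7 = 30
d(Y,U) = |-9−(-8)| + |-8−(-13)| = 1 + 5 = 6
Sorted ascending: U, P, R, S, … — the third-nearest is R.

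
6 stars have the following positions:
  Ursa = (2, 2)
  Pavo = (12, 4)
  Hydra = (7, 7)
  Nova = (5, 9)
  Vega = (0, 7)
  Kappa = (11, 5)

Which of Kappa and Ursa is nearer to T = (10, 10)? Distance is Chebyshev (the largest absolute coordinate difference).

Kappa

d(T, Kappa) = max(1, 5) = 5
d(T, Ursa) = max(8, 8) = 8
5 < 8, so Kappa is closer.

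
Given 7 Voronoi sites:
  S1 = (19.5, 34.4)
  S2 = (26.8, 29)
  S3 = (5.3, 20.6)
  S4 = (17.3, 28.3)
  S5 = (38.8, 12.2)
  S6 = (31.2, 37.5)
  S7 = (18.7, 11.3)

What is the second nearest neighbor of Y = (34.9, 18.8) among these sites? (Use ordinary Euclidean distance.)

Compare squared distances (the ordering matches that of the actual distances):
|YS1|² = (34.9−19.5)² + (18.8−34.4)² = 237.16 + 243.36 = 480.52
|YS2|² = (34.9−26.8)² + (18.8−29)² = 65.61 + 104.04 = 169.65
|YS3|² = (34.9−5.3)² + (18.8−20.6)² = 876.16 + 3.24 = 879.4
|YS4|² = (34.9−17.3)² + (18.8−28.3)² = 309.76 + 90.25 = 400.01
|YS5|² = (34.9−38.8)² + (18.8−12.2)² = 15.21 + 43.56 = 58.77
|YS6|² = (34.9−31.2)² + (18.8−37.5)² = 13.69 + 349.69 = 363.38
|YS7|² = (34.9−18.7)² + (18.8−11.3)² = 262.44 + 56.25 = 318.69
Sorted ascending: S5, S2, S7, … — the second-nearest is S2.

S2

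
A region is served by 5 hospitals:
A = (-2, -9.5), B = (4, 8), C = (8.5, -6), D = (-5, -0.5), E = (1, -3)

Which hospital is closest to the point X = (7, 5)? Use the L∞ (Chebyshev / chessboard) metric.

B

d(X,A) = max(9, 14.5) = 14.5
d(X,B) = max(3, 3) = 3
d(X,C) = max(1.5, 11) = 11
d(X,D) = max(12, 5.5) = 12
d(X,E) = max(6, 8) = 8
The smallest is to B, so X lies in the Voronoi region of B.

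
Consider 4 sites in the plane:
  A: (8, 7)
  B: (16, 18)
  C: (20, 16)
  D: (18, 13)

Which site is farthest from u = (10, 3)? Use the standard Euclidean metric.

Squared Euclidean distances:
|uA|² = (10−8)² + (3−7)² = 4 + 16 = 20
|uB|² = (10−16)² + (3−18)² = 36 + 225 = 261
|uC|² = (10−20)² + (3−16)² = 100 + 169 = 269
|uD|² = (10−18)² + (3−13)² = 64 + 100 = 164
The largest is to C.

C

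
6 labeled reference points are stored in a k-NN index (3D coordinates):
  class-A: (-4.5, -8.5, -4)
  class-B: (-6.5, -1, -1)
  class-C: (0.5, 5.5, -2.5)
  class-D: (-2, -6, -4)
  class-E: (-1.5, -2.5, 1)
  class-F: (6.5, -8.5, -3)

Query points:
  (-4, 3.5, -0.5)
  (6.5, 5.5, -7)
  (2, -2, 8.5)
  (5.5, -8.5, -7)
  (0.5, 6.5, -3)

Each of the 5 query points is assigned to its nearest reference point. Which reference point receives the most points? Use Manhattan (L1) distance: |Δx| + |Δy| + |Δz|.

(-4, 3.5, -0.5) — d to each: class-A:16, class-B:7.5, class-C:8.5, class-D:15, class-E:10, class-F:25 → nearest is class-B
(6.5, 5.5, -7) — d to each: class-A:28, class-B:25.5, class-C:10.5, class-D:23, class-E:24, class-F:18 → nearest is class-C
(2, -2, 8.5) — d to each: class-A:25.5, class-B:19, class-C:20, class-D:20.5, class-E:11.5, class-F:22.5 → nearest is class-E
(5.5, -8.5, -7) — d to each: class-A:13, class-B:25.5, class-C:23.5, class-D:13, class-E:21, class-F:5 → nearest is class-F
(0.5, 6.5, -3) — d to each: class-A:21, class-B:16.5, class-C:1.5, class-D:16, class-E:15, class-F:21 → nearest is class-C
Tally — class-B:1, class-C:2, class-E:1, class-F:1. class-C captures the most (2).

class-C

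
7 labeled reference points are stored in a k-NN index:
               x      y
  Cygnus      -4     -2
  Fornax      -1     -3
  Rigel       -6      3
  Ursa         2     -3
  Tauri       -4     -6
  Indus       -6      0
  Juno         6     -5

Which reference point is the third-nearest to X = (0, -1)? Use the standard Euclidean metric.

Cygnus

Compare squared distances (the ordering matches that of the actual distances):
d²(X, Cygnus) = (0−(-4))² + (-1−(-2))² = 16 + 1 = 17
d²(X, Fornax) = (0−(-1))² + (-1−(-3))² = 1 + 4 = 5
d²(X, Rigel) = (0−(-6))² + (-1−3)² = 36 + 16 = 52
d²(X, Ursa) = (0−2)² + (-1−(-3))² = 4 + 4 = 8
d²(X, Tauri) = (0−(-4))² + (-1−(-6))² = 16 + 25 = 41
d²(X, Indus) = (0−(-6))² + (-1−0)² = 36 + 1 = 37
d²(X, Juno) = (0−6)² + (-1−(-5))² = 36 + 16 = 52
Sorted ascending: Fornax, Ursa, Cygnus, Indus, … — the third-nearest is Cygnus.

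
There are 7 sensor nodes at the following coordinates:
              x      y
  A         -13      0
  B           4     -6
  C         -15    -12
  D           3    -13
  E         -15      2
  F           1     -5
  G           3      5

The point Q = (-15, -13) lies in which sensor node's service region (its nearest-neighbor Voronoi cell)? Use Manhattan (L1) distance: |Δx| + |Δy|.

C

d(Q,A) = |-15−(-13)| + |-13−0| = 2 + 13 = 15
d(Q,B) = |-15−4| + |-13−(-6)| = 19 + 7 = 26
d(Q,C) = |-15−(-15)| + |-13−(-12)| = 0 + 1 = 1
d(Q,D) = |-15−3| + |-13−(-13)| = 18 + 0 = 18
d(Q,E) = |-15−(-15)| + |-13−2| = 0 + 15 = 15
d(Q,F) = |-15−1| + |-13−(-5)| = 16 + 8 = 24
d(Q,G) = |-15−3| + |-13−5| = 18 + 18 = 36
The smallest is to C, so Q lies in the Voronoi region of C.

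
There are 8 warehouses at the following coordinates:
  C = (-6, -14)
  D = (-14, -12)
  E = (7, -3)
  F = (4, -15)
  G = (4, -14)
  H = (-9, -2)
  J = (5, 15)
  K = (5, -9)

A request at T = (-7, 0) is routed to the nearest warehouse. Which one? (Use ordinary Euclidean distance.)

Squared Euclidean distances:
|TC|² = (-7−(-6))² + (0−(-14))² = 1 + 196 = 197
|TD|² = (-7−(-14))² + (0−(-12))² = 49 + 144 = 193
|TE|² = (-7−7)² + (0−(-3))² = 196 + 9 = 205
|TF|² = (-7−4)² + (0−(-15))² = 121 + 225 = 346
|TG|² = (-7−4)² + (0−(-14))² = 121 + 196 = 317
|TH|² = (-7−(-9))² + (0−(-2))² = 4 + 4 = 8
|TJ|² = (-7−5)² + (0−15)² = 144 + 225 = 369
|TK|² = (-7−5)² + (0−(-9))² = 144 + 81 = 225
Minimum is at H.

H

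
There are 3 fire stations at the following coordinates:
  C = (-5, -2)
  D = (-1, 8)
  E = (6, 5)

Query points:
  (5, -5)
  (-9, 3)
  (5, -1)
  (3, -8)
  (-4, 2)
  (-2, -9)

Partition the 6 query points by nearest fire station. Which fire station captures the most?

(5, -5) — d² to each: C:109, D:205, E:101 → nearest is E
(-9, 3) — d² to each: C:41, D:89, E:229 → nearest is C
(5, -1) — d² to each: C:101, D:117, E:37 → nearest is E
(3, -8) — d² to each: C:100, D:272, E:178 → nearest is C
(-4, 2) — d² to each: C:17, D:45, E:109 → nearest is C
(-2, -9) — d² to each: C:58, D:290, E:260 → nearest is C
Tally — C:4, E:2. C captures the most (4).

C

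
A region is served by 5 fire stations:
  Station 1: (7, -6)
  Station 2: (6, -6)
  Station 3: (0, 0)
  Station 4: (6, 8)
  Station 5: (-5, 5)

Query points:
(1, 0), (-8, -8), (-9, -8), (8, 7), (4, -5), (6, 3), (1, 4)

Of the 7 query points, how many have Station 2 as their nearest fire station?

1

(1, 0) — d² to each: Station 1:72, Station 2:61, Station 3:1, Station 4:89, Station 5:61 → nearest is Station 3
(-8, -8) — d² to each: Station 1:229, Station 2:200, Station 3:128, Station 4:452, Station 5:178 → nearest is Station 3
(-9, -8) — d² to each: Station 1:260, Station 2:229, Station 3:145, Station 4:481, Station 5:185 → nearest is Station 3
(8, 7) — d² to each: Station 1:170, Station 2:173, Station 3:113, Station 4:5, Station 5:173 → nearest is Station 4
(4, -5) — d² to each: Station 1:10, Station 2:5, Station 3:41, Station 4:173, Station 5:181 → nearest is Station 2
(6, 3) — d² to each: Station 1:82, Station 2:81, Station 3:45, Station 4:25, Station 5:125 → nearest is Station 4
(1, 4) — d² to each: Station 1:136, Station 2:125, Station 3:17, Station 4:41, Station 5:37 → nearest is Station 3
1 of the 7 points has Station 2 as nearest.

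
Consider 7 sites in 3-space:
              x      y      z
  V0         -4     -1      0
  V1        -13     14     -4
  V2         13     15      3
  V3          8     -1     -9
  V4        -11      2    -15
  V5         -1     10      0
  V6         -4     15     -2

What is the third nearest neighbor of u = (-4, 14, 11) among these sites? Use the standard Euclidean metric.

Squared Euclidean distances:
|uV0|² = (-4−(-4))² + (14−(-1))² + (11−0)² = 0 + 225 + 121 = 346
|uV1|² = (-4−(-13))² + (14−14)² + (11−(-4))² = 81 + 0 + 225 = 306
|uV2|² = (-4−13)² + (14−15)² + (11−3)² = 289 + 1 + 64 = 354
|uV3|² = (-4−8)² + (14−(-1))² + (11−(-9))² = 144 + 225 + 400 = 769
|uV4|² = (-4−(-11))² + (14−2)² + (11−(-15))² = 49 + 144 + 676 = 869
|uV5|² = (-4−(-1))² + (14−10)² + (11−0)² = 9 + 16 + 121 = 146
|uV6|² = (-4−(-4))² + (14−15)² + (11−(-2))² = 0 + 1 + 169 = 170
Sorted ascending: V5, V6, V1, V0, … — the third-nearest is V1.

V1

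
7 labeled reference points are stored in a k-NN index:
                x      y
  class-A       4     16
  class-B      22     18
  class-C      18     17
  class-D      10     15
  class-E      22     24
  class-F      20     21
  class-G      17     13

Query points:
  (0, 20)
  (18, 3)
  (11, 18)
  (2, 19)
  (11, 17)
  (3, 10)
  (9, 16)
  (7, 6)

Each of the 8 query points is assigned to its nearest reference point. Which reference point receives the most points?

(0, 20) — d² to each: class-A:32, class-B:488, class-C:333, class-D:125, class-E:500, class-F:401, class-G:338 → nearest is class-A
(18, 3) — d² to each: class-A:365, class-B:241, class-C:196, class-D:208, class-E:457, class-F:328, class-G:101 → nearest is class-G
(11, 18) — d² to each: class-A:53, class-B:121, class-C:50, class-D:10, class-E:157, class-F:90, class-G:61 → nearest is class-D
(2, 19) — d² to each: class-A:13, class-B:401, class-C:260, class-D:80, class-E:425, class-F:328, class-G:261 → nearest is class-A
(11, 17) — d² to each: class-A:50, class-B:122, class-C:49, class-D:5, class-E:170, class-F:97, class-G:52 → nearest is class-D
(3, 10) — d² to each: class-A:37, class-B:425, class-C:274, class-D:74, class-E:557, class-F:410, class-G:205 → nearest is class-A
(9, 16) — d² to each: class-A:25, class-B:173, class-C:82, class-D:2, class-E:233, class-F:146, class-G:73 → nearest is class-D
(7, 6) — d² to each: class-A:109, class-B:369, class-C:242, class-D:90, class-E:549, class-F:394, class-G:149 → nearest is class-D
Tally — class-A:3, class-D:4, class-G:1. class-D captures the most (4).

class-D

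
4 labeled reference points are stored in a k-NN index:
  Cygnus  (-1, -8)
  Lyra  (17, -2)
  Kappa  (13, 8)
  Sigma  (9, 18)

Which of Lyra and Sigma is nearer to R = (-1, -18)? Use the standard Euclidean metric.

Compare squared distances:
d²(R, Lyra) = (-1−17)² + (-18−(-2))² = 324 + 256 = 580
d²(R, Sigma) = (-1−9)² + (-18−18)² = 100 + 1296 = 1396
580 < 1396, so Lyra is closer.

Lyra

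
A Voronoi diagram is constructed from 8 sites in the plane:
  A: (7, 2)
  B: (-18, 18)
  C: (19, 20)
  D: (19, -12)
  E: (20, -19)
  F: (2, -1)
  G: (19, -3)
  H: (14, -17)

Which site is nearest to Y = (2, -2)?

F

Squared Euclidean distances:
|YA|² = (2−7)² + (-2−2)² = 25 + 16 = 41
|YB|² = (2−(-18))² + (-2−18)² = 400 + 400 = 800
|YC|² = (2−19)² + (-2−20)² = 289 + 484 = 773
|YD|² = (2−19)² + (-2−(-12))² = 289 + 100 = 389
|YE|² = (2−20)² + (-2−(-19))² = 324 + 289 = 613
|YF|² = (2−2)² + (-2−(-1))² = 0 + 1 = 1
|YG|² = (2−19)² + (-2−(-3))² = 289 + 1 = 290
|YH|² = (2−14)² + (-2−(-17))² = 144 + 225 = 369
Minimum is at F.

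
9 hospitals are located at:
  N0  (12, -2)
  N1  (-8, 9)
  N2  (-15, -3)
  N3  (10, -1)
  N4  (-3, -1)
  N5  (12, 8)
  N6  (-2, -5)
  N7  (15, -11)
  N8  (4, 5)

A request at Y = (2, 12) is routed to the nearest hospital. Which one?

Squared Euclidean distances:
|YN0|² = 100 + 196 = 296
|YN1|² = 100 + 9 = 109
|YN2|² = 289 + 225 = 514
|YN3|² = 64 + 169 = 233
|YN4|² = 25 + 169 = 194
|YN5|² = 100 + 16 = 116
|YN6|² = 16 + 289 = 305
|YN7|² = 169 + 529 = 698
|YN8|² = 4 + 49 = 53
N8 is nearest.

N8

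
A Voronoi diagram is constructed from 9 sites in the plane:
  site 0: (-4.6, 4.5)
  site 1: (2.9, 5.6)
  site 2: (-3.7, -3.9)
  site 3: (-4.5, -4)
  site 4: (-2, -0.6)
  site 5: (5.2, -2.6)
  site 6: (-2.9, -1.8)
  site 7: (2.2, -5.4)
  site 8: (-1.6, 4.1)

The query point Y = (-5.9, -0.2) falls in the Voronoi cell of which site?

site 6

Since √ is increasing, it suffices to compare squared distances:
d²(Y, site 0) = (-5.9−(-4.6))² + (-0.2−4.5)² = 1.69 + 22.09 = 23.78
d²(Y, site 1) = (-5.9−2.9)² + (-0.2−5.6)² = 77.44 + 33.64 = 111.08
d²(Y, site 2) = (-5.9−(-3.7))² + (-0.2−(-3.9))² = 4.84 + 13.69 = 18.53
d²(Y, site 3) = (-5.9−(-4.5))² + (-0.2−(-4))² = 1.96 + 14.44 = 16.4
d²(Y, site 4) = (-5.9−(-2))² + (-0.2−(-0.6))² = 15.21 + 0.16 = 15.37
d²(Y, site 5) = (-5.9−5.2)² + (-0.2−(-2.6))² = 123.21 + 5.76 = 128.97
d²(Y, site 6) = (-5.9−(-2.9))² + (-0.2−(-1.8))² = 9 + 2.56 = 11.56
d²(Y, site 7) = (-5.9−2.2)² + (-0.2−(-5.4))² = 65.61 + 27.04 = 92.65
d²(Y, site 8) = (-5.9−(-1.6))² + (-0.2−4.1)² = 18.49 + 18.49 = 36.98
site 6 is nearest.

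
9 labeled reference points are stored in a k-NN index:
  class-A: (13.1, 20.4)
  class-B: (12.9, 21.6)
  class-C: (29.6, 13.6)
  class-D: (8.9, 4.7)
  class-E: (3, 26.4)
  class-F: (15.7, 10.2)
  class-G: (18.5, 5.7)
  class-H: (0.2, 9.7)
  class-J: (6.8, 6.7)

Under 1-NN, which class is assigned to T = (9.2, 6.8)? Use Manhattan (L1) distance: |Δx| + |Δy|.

d(T, class-A) = |9.2−13.1| + |6.8−20.4| = 3.9 + 13.6 = 17.5
d(T, class-B) = |9.2−12.9| + |6.8−21.6| = 3.7 + 14.8 = 18.5
d(T, class-C) = |9.2−29.6| + |6.8−13.6| = 20.4 + 6.8 = 27.2
d(T, class-D) = |9.2−8.9| + |6.8−4.7| = 0.3 + 2.1 = 2.4
d(T, class-E) = |9.2−3| + |6.8−26.4| = 6.2 + 19.6 = 25.8
d(T, class-F) = |9.2−15.7| + |6.8−10.2| = 6.5 + 3.4 = 9.9
d(T, class-G) = |9.2−18.5| + |6.8−5.7| = 9.3 + 1.1 = 10.4
d(T, class-H) = |9.2−0.2| + |6.8−9.7| = 9 + 2.9 = 11.9
d(T, class-J) = |9.2−6.8| + |6.8−6.7| = 2.4 + 0.1 = 2.5
Minimum is at class-D.

class-D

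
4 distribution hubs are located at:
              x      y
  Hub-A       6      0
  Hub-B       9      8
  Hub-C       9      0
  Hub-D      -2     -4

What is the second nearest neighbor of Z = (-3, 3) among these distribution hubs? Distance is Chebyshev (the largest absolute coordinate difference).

Hub-A

d(Z, Hub-A) = max(9, 3) = 9
d(Z, Hub-B) = max(12, 5) = 12
d(Z, Hub-C) = max(12, 3) = 12
d(Z, Hub-D) = max(1, 7) = 7
Sorted ascending: Hub-D, Hub-A, Hub-B, … — the second-nearest is Hub-A.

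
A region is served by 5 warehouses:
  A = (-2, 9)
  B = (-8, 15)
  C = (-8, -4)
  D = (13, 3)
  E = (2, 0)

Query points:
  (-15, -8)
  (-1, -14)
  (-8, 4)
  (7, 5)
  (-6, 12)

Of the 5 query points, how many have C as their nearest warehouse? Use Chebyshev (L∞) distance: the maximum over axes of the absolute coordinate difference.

(-15, -8) — d to each: A:17, B:23, C:7, D:28, E:17 → nearest is C
(-1, -14) — d to each: A:23, B:29, C:10, D:17, E:14 → nearest is C
(-8, 4) — d to each: A:6, B:11, C:8, D:21, E:10 → nearest is A
(7, 5) — d to each: A:9, B:15, C:15, D:6, E:5 → nearest is E
(-6, 12) — d to each: A:4, B:3, C:16, D:19, E:12 → nearest is B
2 of the 5 points have C as nearest.

2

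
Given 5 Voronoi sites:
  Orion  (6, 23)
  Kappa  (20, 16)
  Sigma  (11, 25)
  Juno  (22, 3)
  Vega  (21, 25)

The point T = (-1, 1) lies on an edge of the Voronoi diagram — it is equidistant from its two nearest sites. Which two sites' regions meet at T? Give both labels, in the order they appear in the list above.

Squared distances from T to each site:
d²(T, Orion) = (-1−6)² + (1−23)² = 49 + 484 = 533
d²(T, Kappa) = (-1−20)² + (1−16)² = 441 + 225 = 666
d²(T, Sigma) = (-1−11)² + (1−25)² = 144 + 576 = 720
d²(T, Juno) = (-1−22)² + (1−3)² = 529 + 4 = 533
d²(T, Vega) = (-1−21)² + (1−25)² = 484 + 576 = 1060
T is equidistant from Orion and Juno (both at squared distance 533), and every other site is strictly farther — so T lies on the Orion–Juno Voronoi edge.

Orion and Juno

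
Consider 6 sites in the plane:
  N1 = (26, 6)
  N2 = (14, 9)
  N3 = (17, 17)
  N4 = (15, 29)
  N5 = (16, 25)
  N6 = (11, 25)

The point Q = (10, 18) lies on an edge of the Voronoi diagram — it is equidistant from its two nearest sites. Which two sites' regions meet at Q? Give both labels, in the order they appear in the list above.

N3 and N6

Squared distances from Q to each site:
|QN1|² = (10−26)² + (18−6)² = 256 + 144 = 400
|QN2|² = (10−14)² + (18−9)² = 16 + 81 = 97
|QN3|² = (10−17)² + (18−17)² = 49 + 1 = 50
|QN4|² = (10−15)² + (18−29)² = 25 + 121 = 146
|QN5|² = (10−16)² + (18−25)² = 36 + 49 = 85
|QN6|² = (10−11)² + (18−25)² = 1 + 49 = 50
Q is equidistant from N3 and N6 (both at squared distance 50), and every other site is strictly farther — so Q lies on the N3–N6 Voronoi edge.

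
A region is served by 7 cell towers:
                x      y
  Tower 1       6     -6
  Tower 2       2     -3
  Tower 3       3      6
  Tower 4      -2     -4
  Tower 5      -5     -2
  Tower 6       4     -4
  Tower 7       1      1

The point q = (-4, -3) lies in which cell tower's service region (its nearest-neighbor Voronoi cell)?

Tower 5

Since √ is increasing, it suffices to compare squared distances:
d²(q, Tower 1) = (-4−6)² + (-3−(-6))² = 100 + 9 = 109
d²(q, Tower 2) = (-4−2)² + (-3−(-3))² = 36 + 0 = 36
d²(q, Tower 3) = (-4−3)² + (-3−6)² = 49 + 81 = 130
d²(q, Tower 4) = (-4−(-2))² + (-3−(-4))² = 4 + 1 = 5
d²(q, Tower 5) = (-4−(-5))² + (-3−(-2))² = 1 + 1 = 2
d²(q, Tower 6) = (-4−4)² + (-3−(-4))² = 64 + 1 = 65
d²(q, Tower 7) = (-4−1)² + (-3−1)² = 25 + 16 = 41
Minimum is at Tower 5.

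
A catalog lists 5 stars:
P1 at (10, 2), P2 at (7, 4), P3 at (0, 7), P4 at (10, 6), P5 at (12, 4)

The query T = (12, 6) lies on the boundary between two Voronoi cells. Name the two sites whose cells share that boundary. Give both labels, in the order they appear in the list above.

P4 and P5

Squared distances from T to each site:
|TP1|² = (12−10)² + (6−2)² = 4 + 16 = 20
|TP2|² = (12−7)² + (6−4)² = 25 + 4 = 29
|TP3|² = (12−0)² + (6−7)² = 144 + 1 = 145
|TP4|² = (12−10)² + (6−6)² = 4 + 0 = 4
|TP5|² = (12−12)² + (6−4)² = 0 + 4 = 4
T is equidistant from P4 and P5 (both at squared distance 4), and every other site is strictly farther — so T lies on the P4–P5 Voronoi edge.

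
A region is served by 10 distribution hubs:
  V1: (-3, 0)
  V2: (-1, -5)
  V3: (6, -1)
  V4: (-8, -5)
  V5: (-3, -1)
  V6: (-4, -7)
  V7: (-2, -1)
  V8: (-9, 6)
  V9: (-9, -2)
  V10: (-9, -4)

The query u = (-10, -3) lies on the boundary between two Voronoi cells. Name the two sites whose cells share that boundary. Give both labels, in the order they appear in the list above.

Squared distances from u to each site:
|uV1|² = 49 + 9 = 58
|uV2|² = 81 + 4 = 85
|uV3|² = 256 + 4 = 260
|uV4|² = 4 + 4 = 8
|uV5|² = 49 + 4 = 53
|uV6|² = 36 + 16 = 52
|uV7|² = 64 + 4 = 68
|uV8|² = 1 + 81 = 82
|uV9|² = 1 + 1 = 2
d²(u, V10) = 1 + 1 = 2
u is equidistant from V9 and V10 (both at squared distance 2), and every other site is strictly farther — so u lies on the V9–V10 Voronoi edge.

V9 and V10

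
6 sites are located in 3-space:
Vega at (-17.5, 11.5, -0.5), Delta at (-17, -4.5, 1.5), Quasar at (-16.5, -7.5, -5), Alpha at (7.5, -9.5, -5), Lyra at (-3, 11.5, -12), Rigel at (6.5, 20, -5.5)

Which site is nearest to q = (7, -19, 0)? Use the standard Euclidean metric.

Compare squared distances (the ordering matches that of the actual distances):
d²(q, Vega) = (7−(-17.5))² + (-19−11.5)² + (0−(-0.5))² = 600.25 + 930.25 + 0.25 = 1530.75
d²(q, Delta) = (7−(-17))² + (-19−(-4.5))² + (0−1.5)² = 576 + 210.25 + 2.25 = 788.5
d²(q, Quasar) = (7−(-16.5))² + (-19−(-7.5))² + (0−(-5))² = 552.25 + 132.25 + 25 = 709.5
d²(q, Alpha) = (7−7.5)² + (-19−(-9.5))² + (0−(-5))² = 0.25 + 90.25 + 25 = 115.5
d²(q, Lyra) = (7−(-3))² + (-19−11.5)² + (0−(-12))² = 100 + 930.25 + 144 = 1174.25
d²(q, Rigel) = (7−6.5)² + (-19−20)² + (0−(-5.5))² = 0.25 + 1521 + 30.25 = 1551.5
The smallest is to Alpha, so q lies in the Voronoi region of Alpha.

Alpha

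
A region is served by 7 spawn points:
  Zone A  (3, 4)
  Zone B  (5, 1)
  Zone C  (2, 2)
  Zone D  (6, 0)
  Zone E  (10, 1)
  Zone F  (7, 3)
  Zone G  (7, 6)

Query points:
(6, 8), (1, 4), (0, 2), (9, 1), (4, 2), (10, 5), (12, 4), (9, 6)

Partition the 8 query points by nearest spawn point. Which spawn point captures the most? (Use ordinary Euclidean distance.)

(6, 8) — d² to each: Zone A:25, Zone B:50, Zone C:52, Zone D:64, Zone E:65, Zone F:26, Zone G:5 → nearest is Zone G
(1, 4) — d² to each: Zone A:4, Zone B:25, Zone C:5, Zone D:41, Zone E:90, Zone F:37, Zone G:40 → nearest is Zone A
(0, 2) — d² to each: Zone A:13, Zone B:26, Zone C:4, Zone D:40, Zone E:101, Zone F:50, Zone G:65 → nearest is Zone C
(9, 1) — d² to each: Zone A:45, Zone B:16, Zone C:50, Zone D:10, Zone E:1, Zone F:8, Zone G:29 → nearest is Zone E
(4, 2) — d² to each: Zone A:5, Zone B:2, Zone C:4, Zone D:8, Zone E:37, Zone F:10, Zone G:25 → nearest is Zone B
(10, 5) — d² to each: Zone A:50, Zone B:41, Zone C:73, Zone D:41, Zone E:16, Zone F:13, Zone G:10 → nearest is Zone G
(12, 4) — d² to each: Zone A:81, Zone B:58, Zone C:104, Zone D:52, Zone E:13, Zone F:26, Zone G:29 → nearest is Zone E
(9, 6) — d² to each: Zone A:40, Zone B:41, Zone C:65, Zone D:45, Zone E:26, Zone F:13, Zone G:4 → nearest is Zone G
Tally — Zone A:1, Zone B:1, Zone C:1, Zone E:2, Zone G:3. Zone G captures the most (3).

Zone G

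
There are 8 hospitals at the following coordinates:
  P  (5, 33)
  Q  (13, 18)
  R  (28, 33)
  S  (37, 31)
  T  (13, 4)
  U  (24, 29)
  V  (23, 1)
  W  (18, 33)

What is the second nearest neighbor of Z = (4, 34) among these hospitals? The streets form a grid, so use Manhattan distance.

W

d(Z,P) = |4−5| + |34−33| = 1 + 1 = 2
d(Z,Q) = |4−13| + |34−18| = 9 + 16 = 25
d(Z,R) = |4−28| + |34−33| = 24 + 1 = 25
d(Z,S) = |4−37| + |34−31| = 33 + 3 = 36
d(Z,T) = |4−13| + |34−4| = 9 + 30 = 39
d(Z,U) = |4−24| + |34−29| = 20 + 5 = 25
d(Z,V) = |4−23| + |34−1| = 19 + 33 = 52
d(Z,W) = |4−18| + |34−33| = 14 + 1 = 15
Sorted ascending: P, W, Q, … — the second-nearest is W.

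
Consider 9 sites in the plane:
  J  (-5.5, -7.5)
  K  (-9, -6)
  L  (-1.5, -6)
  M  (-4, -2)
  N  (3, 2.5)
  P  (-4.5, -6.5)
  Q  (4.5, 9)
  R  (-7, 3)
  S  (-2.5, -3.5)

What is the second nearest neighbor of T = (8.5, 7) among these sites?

N

Since √ is increasing, it suffices to compare squared distances:
|TJ|² = (8.5−(-5.5))² + (7−(-7.5))² = 196 + 210.25 = 406.25
|TK|² = (8.5−(-9))² + (7−(-6))² = 306.25 + 169 = 475.25
|TL|² = (8.5−(-1.5))² + (7−(-6))² = 100 + 169 = 269
|TM|² = (8.5−(-4))² + (7−(-2))² = 156.25 + 81 = 237.25
|TN|² = (8.5−3)² + (7−2.5)² = 30.25 + 20.25 = 50.5
|TP|² = (8.5−(-4.5))² + (7−(-6.5))² = 169 + 182.25 = 351.25
|TQ|² = (8.5−4.5)² + (7−9)² = 16 + 4 = 20
|TR|² = (8.5−(-7))² + (7−3)² = 240.25 + 16 = 256.25
|TS|² = (8.5−(-2.5))² + (7−(-3.5))² = 121 + 110.25 = 231.25
Sorted ascending: Q, N, S, … — the second-nearest is N.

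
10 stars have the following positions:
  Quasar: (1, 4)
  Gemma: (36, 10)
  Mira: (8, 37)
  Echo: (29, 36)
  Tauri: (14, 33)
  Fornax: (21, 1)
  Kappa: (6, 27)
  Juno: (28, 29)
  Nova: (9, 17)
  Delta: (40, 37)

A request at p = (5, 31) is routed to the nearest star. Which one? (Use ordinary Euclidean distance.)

Squared Euclidean distances:
d²(p, Quasar) = (5−1)² + (31−4)² = 16 + 729 = 745
d²(p, Gemma) = (5−36)² + (31−10)² = 961 + 441 = 1402
d²(p, Mira) = (5−8)² + (31−37)² = 9 + 36 = 45
d²(p, Echo) = (5−29)² + (31−36)² = 576 + 25 = 601
d²(p, Tauri) = (5−14)² + (31−33)² = 81 + 4 = 85
d²(p, Fornax) = (5−21)² + (31−1)² = 256 + 900 = 1156
d²(p, Kappa) = (5−6)² + (31−27)² = 1 + 16 = 17
d²(p, Juno) = (5−28)² + (31−29)² = 529 + 4 = 533
d²(p, Nova) = (5−9)² + (31−17)² = 16 + 196 = 212
d²(p, Delta) = (5−40)² + (31−37)² = 1225 + 36 = 1261
Kappa is nearest.

Kappa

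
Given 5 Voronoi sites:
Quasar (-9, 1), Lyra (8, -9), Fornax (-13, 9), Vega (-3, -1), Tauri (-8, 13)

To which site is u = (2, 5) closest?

Compare squared distances (the ordering matches that of the actual distances):
d²(u, Quasar) = (2−(-9))² + (5−1)² = 121 + 16 = 137
d²(u, Lyra) = (2−8)² + (5−(-9))² = 36 + 196 = 232
d²(u, Fornax) = (2−(-13))² + (5−9)² = 225 + 16 = 241
d²(u, Vega) = (2−(-3))² + (5−(-1))² = 25 + 36 = 61
d²(u, Tauri) = (2−(-8))² + (5−13)² = 100 + 64 = 164
Minimum is at Vega.

Vega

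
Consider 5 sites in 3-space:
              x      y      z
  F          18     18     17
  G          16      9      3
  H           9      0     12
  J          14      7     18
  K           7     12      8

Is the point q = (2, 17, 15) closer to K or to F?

Compare squared distances:
|qK|² = (2−7)² + (17−12)² + (15−8)² = 25 + 25 + 49 = 99
|qF|² = (2−18)² + (17−18)² + (15−17)² = 256 + 1 + 4 = 261
99 < 261, so K is closer.

K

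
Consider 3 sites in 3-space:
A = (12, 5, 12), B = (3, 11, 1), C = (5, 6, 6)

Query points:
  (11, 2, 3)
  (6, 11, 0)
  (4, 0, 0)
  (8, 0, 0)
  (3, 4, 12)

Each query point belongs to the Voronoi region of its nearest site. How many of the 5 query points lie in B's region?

1

(11, 2, 3) — d² to each: A:91, B:149, C:61 → nearest is C
(6, 11, 0) — d² to each: A:216, B:10, C:62 → nearest is B
(4, 0, 0) — d² to each: A:233, B:123, C:73 → nearest is C
(8, 0, 0) — d² to each: A:185, B:147, C:81 → nearest is C
(3, 4, 12) — d² to each: A:82, B:170, C:44 → nearest is C
1 of the 5 points has B as nearest.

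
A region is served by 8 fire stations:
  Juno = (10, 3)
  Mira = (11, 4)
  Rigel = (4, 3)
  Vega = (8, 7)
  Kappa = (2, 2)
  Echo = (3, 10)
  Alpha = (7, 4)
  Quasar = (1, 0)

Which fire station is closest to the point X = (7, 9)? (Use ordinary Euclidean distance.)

Vega

Since √ is increasing, it suffices to compare squared distances:
d²(X, Juno) = 9 + 36 = 45
d²(X, Mira) = 16 + 25 = 41
d²(X, Rigel) = 9 + 36 = 45
d²(X, Vega) = 1 + 4 = 5
d²(X, Kappa) = 25 + 49 = 74
d²(X, Echo) = 16 + 1 = 17
d²(X, Alpha) = 0 + 25 = 25
d²(X, Quasar) = 36 + 81 = 117
The smallest is to Vega, so X lies in the Voronoi region of Vega.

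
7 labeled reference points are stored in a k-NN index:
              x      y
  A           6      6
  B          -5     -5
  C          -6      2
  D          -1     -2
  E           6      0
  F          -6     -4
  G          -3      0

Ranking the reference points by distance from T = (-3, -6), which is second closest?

F

Compare squared distances (the ordering matches that of the actual distances):
|TA|² = (-3−6)² + (-6−6)² = 81 + 144 = 225
|TB|² = (-3−(-5))² + (-6−(-5))² = 4 + 1 = 5
|TC|² = (-3−(-6))² + (-6−2)² = 9 + 64 = 73
|TD|² = (-3−(-1))² + (-6−(-2))² = 4 + 16 = 20
|TE|² = (-3−6)² + (-6−0)² = 81 + 36 = 117
|TF|² = (-3−(-6))² + (-6−(-4))² = 9 + 4 = 13
|TG|² = (-3−(-3))² + (-6−0)² = 0 + 36 = 36
Sorted ascending: B, F, D, … — the second-nearest is F.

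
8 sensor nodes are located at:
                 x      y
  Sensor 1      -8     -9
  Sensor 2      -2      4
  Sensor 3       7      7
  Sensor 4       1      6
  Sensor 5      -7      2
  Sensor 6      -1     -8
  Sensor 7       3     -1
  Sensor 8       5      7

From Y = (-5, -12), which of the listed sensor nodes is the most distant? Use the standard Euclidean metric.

Sensor 3

Squared Euclidean distances:
d²(Y, Sensor 1) = 9 + 9 = 18
d²(Y, Sensor 2) = 9 + 256 = 265
d²(Y, Sensor 3) = 144 + 361 = 505
d²(Y, Sensor 4) = 36 + 324 = 360
d²(Y, Sensor 5) = 4 + 196 = 200
d²(Y, Sensor 6) = 16 + 16 = 32
d²(Y, Sensor 7) = 64 + 121 = 185
d²(Y, Sensor 8) = 100 + 361 = 461
The largest is to Sensor 3.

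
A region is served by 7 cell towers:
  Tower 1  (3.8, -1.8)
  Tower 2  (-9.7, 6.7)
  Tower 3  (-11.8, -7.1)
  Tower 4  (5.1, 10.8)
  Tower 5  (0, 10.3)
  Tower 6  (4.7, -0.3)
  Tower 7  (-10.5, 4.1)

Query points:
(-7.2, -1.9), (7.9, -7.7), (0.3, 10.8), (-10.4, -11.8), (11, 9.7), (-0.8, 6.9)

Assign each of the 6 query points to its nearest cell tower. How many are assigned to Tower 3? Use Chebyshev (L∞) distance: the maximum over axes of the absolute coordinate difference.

(-7.2, -1.9) — d to each: Tower 1:11, Tower 2:8.6, Tower 3:5.2, Tower 4:12.7, Tower 5:12.2, Tower 6:11.9, Tower 7:6 → nearest is Tower 3
(7.9, -7.7) — d to each: Tower 1:5.9, Tower 2:17.6, Tower 3:19.7, Tower 4:18.5, Tower 5:18, Tower 6:7.4, Tower 7:18.4 → nearest is Tower 1
(0.3, 10.8) — d to each: Tower 1:12.6, Tower 2:10, Tower 3:17.9, Tower 4:4.8, Tower 5:0.5, Tower 6:11.1, Tower 7:10.8 → nearest is Tower 5
(-10.4, -11.8) — d to each: Tower 1:14.2, Tower 2:18.5, Tower 3:4.7, Tower 4:22.6, Tower 5:22.1, Tower 6:15.1, Tower 7:15.9 → nearest is Tower 3
(11, 9.7) — d to each: Tower 1:11.5, Tower 2:20.7, Tower 3:22.8, Tower 4:5.9, Tower 5:11, Tower 6:10, Tower 7:21.5 → nearest is Tower 4
(-0.8, 6.9) — d to each: Tower 1:8.7, Tower 2:8.9, Tower 3:14, Tower 4:5.9, Tower 5:3.4, Tower 6:7.2, Tower 7:9.7 → nearest is Tower 5
2 of the 6 points have Tower 3 as nearest.

2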